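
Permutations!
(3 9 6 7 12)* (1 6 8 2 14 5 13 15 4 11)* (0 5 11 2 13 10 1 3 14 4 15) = (15)(0 5 10 1 6 7 12 14 11 3 9 8 13)(2 4) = [5, 6, 4, 9, 2, 10, 7, 12, 13, 8, 1, 3, 14, 0, 11, 15]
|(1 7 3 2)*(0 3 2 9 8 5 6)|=6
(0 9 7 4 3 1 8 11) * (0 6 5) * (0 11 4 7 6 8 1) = [9, 1, 2, 0, 3, 11, 5, 7, 4, 6, 10, 8] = (0 9 6 5 11 8 4 3)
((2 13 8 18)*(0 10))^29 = (0 10)(2 13 8 18)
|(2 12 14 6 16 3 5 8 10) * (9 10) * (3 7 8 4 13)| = 36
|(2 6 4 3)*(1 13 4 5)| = |(1 13 4 3 2 6 5)| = 7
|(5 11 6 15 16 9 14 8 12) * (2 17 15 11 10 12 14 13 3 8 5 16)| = |(2 17 15)(3 8 14 5 10 12 16 9 13)(6 11)| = 18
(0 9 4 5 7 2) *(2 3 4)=(0 9 2)(3 4 5 7)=[9, 1, 0, 4, 5, 7, 6, 3, 8, 2]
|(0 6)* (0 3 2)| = 4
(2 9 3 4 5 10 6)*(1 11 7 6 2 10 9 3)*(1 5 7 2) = (1 11 2 3 4 7 6 10)(5 9) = [0, 11, 3, 4, 7, 9, 10, 6, 8, 5, 1, 2]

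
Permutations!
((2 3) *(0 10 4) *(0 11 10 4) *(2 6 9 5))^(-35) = (0 4 11 10)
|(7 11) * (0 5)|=2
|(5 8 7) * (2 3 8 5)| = |(2 3 8 7)| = 4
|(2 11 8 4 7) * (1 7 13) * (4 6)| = |(1 7 2 11 8 6 4 13)| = 8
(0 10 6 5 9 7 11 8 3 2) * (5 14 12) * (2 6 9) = [10, 1, 0, 6, 4, 2, 14, 11, 3, 7, 9, 8, 5, 13, 12] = (0 10 9 7 11 8 3 6 14 12 5 2)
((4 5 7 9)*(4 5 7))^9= ((4 7 9 5))^9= (4 7 9 5)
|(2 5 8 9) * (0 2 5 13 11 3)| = 15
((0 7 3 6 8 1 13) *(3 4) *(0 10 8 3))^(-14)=((0 7 4)(1 13 10 8)(3 6))^(-14)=(0 7 4)(1 10)(8 13)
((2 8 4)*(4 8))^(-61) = ((8)(2 4))^(-61) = (8)(2 4)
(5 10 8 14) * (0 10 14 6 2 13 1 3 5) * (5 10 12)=(0 12 5 14)(1 3 10 8 6 2 13)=[12, 3, 13, 10, 4, 14, 2, 7, 6, 9, 8, 11, 5, 1, 0]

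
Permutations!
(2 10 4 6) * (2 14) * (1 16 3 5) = (1 16 3 5)(2 10 4 6 14) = [0, 16, 10, 5, 6, 1, 14, 7, 8, 9, 4, 11, 12, 13, 2, 15, 3]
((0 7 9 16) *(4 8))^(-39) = (0 7 9 16)(4 8)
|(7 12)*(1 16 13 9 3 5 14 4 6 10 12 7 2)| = |(1 16 13 9 3 5 14 4 6 10 12 2)| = 12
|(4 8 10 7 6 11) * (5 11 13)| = 8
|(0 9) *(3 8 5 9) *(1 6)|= |(0 3 8 5 9)(1 6)|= 10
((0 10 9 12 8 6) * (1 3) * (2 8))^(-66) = ((0 10 9 12 2 8 6)(1 3))^(-66) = (0 2 10 8 9 6 12)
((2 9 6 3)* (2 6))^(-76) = ((2 9)(3 6))^(-76) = (9)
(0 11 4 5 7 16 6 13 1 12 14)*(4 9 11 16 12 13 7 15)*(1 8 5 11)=[16, 13, 2, 3, 11, 15, 7, 12, 5, 1, 10, 9, 14, 8, 0, 4, 6]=(0 16 6 7 12 14)(1 13 8 5 15 4 11 9)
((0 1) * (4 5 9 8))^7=(0 1)(4 8 9 5)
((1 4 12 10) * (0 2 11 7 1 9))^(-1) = (0 9 10 12 4 1 7 11 2) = ((0 2 11 7 1 4 12 10 9))^(-1)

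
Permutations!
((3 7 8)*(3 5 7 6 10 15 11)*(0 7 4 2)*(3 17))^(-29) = (0 7 8 5 4 2)(3 6 10 15 11 17)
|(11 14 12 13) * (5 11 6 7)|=7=|(5 11 14 12 13 6 7)|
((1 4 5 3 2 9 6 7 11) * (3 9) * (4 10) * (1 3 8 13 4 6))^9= ((1 10 6 7 11 3 2 8 13 4 5 9))^9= (1 4 2 7)(3 6 9 13)(5 8 11 10)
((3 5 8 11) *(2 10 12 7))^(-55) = (2 10 12 7)(3 5 8 11)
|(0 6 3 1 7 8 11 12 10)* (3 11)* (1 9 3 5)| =|(0 6 11 12 10)(1 7 8 5)(3 9)| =20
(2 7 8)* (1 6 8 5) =(1 6 8 2 7 5) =[0, 6, 7, 3, 4, 1, 8, 5, 2]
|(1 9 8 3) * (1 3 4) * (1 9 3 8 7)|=6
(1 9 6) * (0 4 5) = (0 4 5)(1 9 6) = [4, 9, 2, 3, 5, 0, 1, 7, 8, 6]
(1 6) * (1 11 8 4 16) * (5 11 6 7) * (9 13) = (1 7 5 11 8 4 16)(9 13) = [0, 7, 2, 3, 16, 11, 6, 5, 4, 13, 10, 8, 12, 9, 14, 15, 1]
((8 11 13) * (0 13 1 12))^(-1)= ((0 13 8 11 1 12))^(-1)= (0 12 1 11 8 13)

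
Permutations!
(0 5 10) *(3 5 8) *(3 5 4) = [8, 1, 2, 4, 3, 10, 6, 7, 5, 9, 0] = (0 8 5 10)(3 4)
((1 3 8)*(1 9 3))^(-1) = ((3 8 9))^(-1) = (3 9 8)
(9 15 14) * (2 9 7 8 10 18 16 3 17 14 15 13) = [0, 1, 9, 17, 4, 5, 6, 8, 10, 13, 18, 11, 12, 2, 7, 15, 3, 14, 16] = (2 9 13)(3 17 14 7 8 10 18 16)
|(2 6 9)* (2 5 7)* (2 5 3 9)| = |(2 6)(3 9)(5 7)| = 2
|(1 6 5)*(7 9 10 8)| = |(1 6 5)(7 9 10 8)| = 12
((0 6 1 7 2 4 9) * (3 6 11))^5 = ((0 11 3 6 1 7 2 4 9))^5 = (0 7 11 2 3 4 6 9 1)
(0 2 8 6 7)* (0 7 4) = [2, 1, 8, 3, 0, 5, 4, 7, 6] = (0 2 8 6 4)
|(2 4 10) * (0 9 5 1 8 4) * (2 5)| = |(0 9 2)(1 8 4 10 5)| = 15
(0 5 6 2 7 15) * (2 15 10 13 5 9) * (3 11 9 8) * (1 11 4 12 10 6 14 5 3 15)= (0 8 15)(1 11 9 2 7 6)(3 4 12 10 13)(5 14)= [8, 11, 7, 4, 12, 14, 1, 6, 15, 2, 13, 9, 10, 3, 5, 0]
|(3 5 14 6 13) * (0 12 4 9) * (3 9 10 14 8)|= |(0 12 4 10 14 6 13 9)(3 5 8)|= 24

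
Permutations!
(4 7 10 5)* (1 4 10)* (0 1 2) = (0 1 4 7 2)(5 10) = [1, 4, 0, 3, 7, 10, 6, 2, 8, 9, 5]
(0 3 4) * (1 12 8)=(0 3 4)(1 12 8)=[3, 12, 2, 4, 0, 5, 6, 7, 1, 9, 10, 11, 8]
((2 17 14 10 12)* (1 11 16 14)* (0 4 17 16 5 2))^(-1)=((0 4 17 1 11 5 2 16 14 10 12))^(-1)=(0 12 10 14 16 2 5 11 1 17 4)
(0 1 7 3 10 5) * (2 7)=(0 1 2 7 3 10 5)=[1, 2, 7, 10, 4, 0, 6, 3, 8, 9, 5]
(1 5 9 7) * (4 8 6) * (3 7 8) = (1 5 9 8 6 4 3 7) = [0, 5, 2, 7, 3, 9, 4, 1, 6, 8]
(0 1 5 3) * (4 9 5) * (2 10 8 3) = [1, 4, 10, 0, 9, 2, 6, 7, 3, 5, 8] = (0 1 4 9 5 2 10 8 3)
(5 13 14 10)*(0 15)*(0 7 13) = (0 15 7 13 14 10 5) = [15, 1, 2, 3, 4, 0, 6, 13, 8, 9, 5, 11, 12, 14, 10, 7]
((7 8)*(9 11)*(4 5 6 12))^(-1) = (4 12 6 5)(7 8)(9 11)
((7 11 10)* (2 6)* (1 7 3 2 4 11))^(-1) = ((1 7)(2 6 4 11 10 3))^(-1) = (1 7)(2 3 10 11 4 6)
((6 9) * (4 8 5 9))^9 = (4 6 9 5 8)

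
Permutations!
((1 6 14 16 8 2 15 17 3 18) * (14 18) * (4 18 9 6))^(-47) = (1 4 18)(2 17 14 8 15 3 16)(6 9)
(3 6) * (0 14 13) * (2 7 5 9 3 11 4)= [14, 1, 7, 6, 2, 9, 11, 5, 8, 3, 10, 4, 12, 0, 13]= (0 14 13)(2 7 5 9 3 6 11 4)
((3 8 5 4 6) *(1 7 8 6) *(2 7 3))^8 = ((1 3 6 2 7 8 5 4))^8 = (8)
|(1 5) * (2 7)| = 2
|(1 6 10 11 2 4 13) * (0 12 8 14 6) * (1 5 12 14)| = 12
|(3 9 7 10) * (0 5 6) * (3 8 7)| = |(0 5 6)(3 9)(7 10 8)| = 6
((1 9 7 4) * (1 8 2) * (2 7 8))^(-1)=((1 9 8 7 4 2))^(-1)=(1 2 4 7 8 9)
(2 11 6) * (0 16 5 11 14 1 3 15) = (0 16 5 11 6 2 14 1 3 15) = [16, 3, 14, 15, 4, 11, 2, 7, 8, 9, 10, 6, 12, 13, 1, 0, 5]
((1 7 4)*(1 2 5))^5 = (7)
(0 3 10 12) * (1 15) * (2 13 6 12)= (0 3 10 2 13 6 12)(1 15)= [3, 15, 13, 10, 4, 5, 12, 7, 8, 9, 2, 11, 0, 6, 14, 1]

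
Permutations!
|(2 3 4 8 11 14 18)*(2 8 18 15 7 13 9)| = 11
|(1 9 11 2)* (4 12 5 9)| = 7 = |(1 4 12 5 9 11 2)|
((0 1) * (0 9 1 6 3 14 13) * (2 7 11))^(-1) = (0 13 14 3 6)(1 9)(2 11 7) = ((0 6 3 14 13)(1 9)(2 7 11))^(-1)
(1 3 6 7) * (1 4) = (1 3 6 7 4) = [0, 3, 2, 6, 1, 5, 7, 4]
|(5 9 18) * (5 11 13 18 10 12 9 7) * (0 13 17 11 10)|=|(0 13 18 10 12 9)(5 7)(11 17)|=6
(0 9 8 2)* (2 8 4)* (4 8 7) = (0 9 8 7 4 2) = [9, 1, 0, 3, 2, 5, 6, 4, 7, 8]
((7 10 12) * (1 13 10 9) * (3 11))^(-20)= (1 7 10)(9 12 13)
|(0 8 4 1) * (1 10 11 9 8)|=|(0 1)(4 10 11 9 8)|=10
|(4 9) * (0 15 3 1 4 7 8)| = 8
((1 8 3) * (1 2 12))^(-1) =(1 12 2 3 8)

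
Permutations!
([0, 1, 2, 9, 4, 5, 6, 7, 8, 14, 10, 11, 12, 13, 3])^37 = (3 9 14)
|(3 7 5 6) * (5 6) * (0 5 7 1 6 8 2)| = 15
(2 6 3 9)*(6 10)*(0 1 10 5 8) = (0 1 10 6 3 9 2 5 8) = [1, 10, 5, 9, 4, 8, 3, 7, 0, 2, 6]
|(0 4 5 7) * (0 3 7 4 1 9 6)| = |(0 1 9 6)(3 7)(4 5)| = 4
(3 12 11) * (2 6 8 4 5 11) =(2 6 8 4 5 11 3 12) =[0, 1, 6, 12, 5, 11, 8, 7, 4, 9, 10, 3, 2]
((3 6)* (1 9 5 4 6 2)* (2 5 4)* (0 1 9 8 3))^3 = ((0 1 8 3 5 2 9 4 6))^3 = (0 3 9)(1 5 4)(2 6 8)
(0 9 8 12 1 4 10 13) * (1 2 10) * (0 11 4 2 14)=[9, 2, 10, 3, 1, 5, 6, 7, 12, 8, 13, 4, 14, 11, 0]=(0 9 8 12 14)(1 2 10 13 11 4)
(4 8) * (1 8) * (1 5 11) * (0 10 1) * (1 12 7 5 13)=[10, 8, 2, 3, 13, 11, 6, 5, 4, 9, 12, 0, 7, 1]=(0 10 12 7 5 11)(1 8 4 13)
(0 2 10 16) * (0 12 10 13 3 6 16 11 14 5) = (0 2 13 3 6 16 12 10 11 14 5) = [2, 1, 13, 6, 4, 0, 16, 7, 8, 9, 11, 14, 10, 3, 5, 15, 12]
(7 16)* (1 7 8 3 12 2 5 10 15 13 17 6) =(1 7 16 8 3 12 2 5 10 15 13 17 6) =[0, 7, 5, 12, 4, 10, 1, 16, 3, 9, 15, 11, 2, 17, 14, 13, 8, 6]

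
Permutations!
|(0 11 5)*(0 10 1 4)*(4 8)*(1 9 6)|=|(0 11 5 10 9 6 1 8 4)|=9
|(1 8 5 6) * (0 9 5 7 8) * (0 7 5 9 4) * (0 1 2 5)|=15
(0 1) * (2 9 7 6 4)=(0 1)(2 9 7 6 4)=[1, 0, 9, 3, 2, 5, 4, 6, 8, 7]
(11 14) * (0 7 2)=(0 7 2)(11 14)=[7, 1, 0, 3, 4, 5, 6, 2, 8, 9, 10, 14, 12, 13, 11]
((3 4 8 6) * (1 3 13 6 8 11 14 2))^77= (1 2 14 11 4 3)(6 13)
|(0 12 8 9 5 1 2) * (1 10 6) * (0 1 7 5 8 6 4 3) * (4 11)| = 18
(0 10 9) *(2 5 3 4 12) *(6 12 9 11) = (0 10 11 6 12 2 5 3 4 9) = [10, 1, 5, 4, 9, 3, 12, 7, 8, 0, 11, 6, 2]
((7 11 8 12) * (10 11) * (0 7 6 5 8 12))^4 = ((0 7 10 11 12 6 5 8))^4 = (0 12)(5 10)(6 7)(8 11)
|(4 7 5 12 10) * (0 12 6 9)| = |(0 12 10 4 7 5 6 9)| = 8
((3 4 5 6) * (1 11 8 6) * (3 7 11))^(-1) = ((1 3 4 5)(6 7 11 8))^(-1) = (1 5 4 3)(6 8 11 7)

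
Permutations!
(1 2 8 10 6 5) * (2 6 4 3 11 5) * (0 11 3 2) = (0 11 5 1 6)(2 8 10 4) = [11, 6, 8, 3, 2, 1, 0, 7, 10, 9, 4, 5]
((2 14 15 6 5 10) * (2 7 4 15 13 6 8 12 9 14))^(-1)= ((4 15 8 12 9 14 13 6 5 10 7))^(-1)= (4 7 10 5 6 13 14 9 12 8 15)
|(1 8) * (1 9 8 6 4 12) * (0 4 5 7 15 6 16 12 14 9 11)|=12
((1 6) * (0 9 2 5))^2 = (0 2)(5 9)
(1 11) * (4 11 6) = (1 6 4 11) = [0, 6, 2, 3, 11, 5, 4, 7, 8, 9, 10, 1]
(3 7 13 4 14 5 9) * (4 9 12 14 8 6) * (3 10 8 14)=(3 7 13 9 10 8 6 4 14 5 12)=[0, 1, 2, 7, 14, 12, 4, 13, 6, 10, 8, 11, 3, 9, 5]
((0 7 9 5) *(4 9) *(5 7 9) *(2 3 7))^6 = ((0 9 2 3 7 4 5))^6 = (0 5 4 7 3 2 9)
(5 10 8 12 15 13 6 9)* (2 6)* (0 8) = (0 8 12 15 13 2 6 9 5 10) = [8, 1, 6, 3, 4, 10, 9, 7, 12, 5, 0, 11, 15, 2, 14, 13]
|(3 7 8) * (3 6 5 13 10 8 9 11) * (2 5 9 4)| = |(2 5 13 10 8 6 9 11 3 7 4)| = 11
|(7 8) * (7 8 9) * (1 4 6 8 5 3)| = |(1 4 6 8 5 3)(7 9)| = 6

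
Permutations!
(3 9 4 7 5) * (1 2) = (1 2)(3 9 4 7 5) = [0, 2, 1, 9, 7, 3, 6, 5, 8, 4]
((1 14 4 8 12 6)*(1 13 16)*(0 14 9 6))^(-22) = ((0 14 4 8 12)(1 9 6 13 16))^(-22) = (0 8 14 12 4)(1 13 9 16 6)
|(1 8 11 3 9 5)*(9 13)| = |(1 8 11 3 13 9 5)| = 7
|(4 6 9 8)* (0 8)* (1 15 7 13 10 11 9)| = |(0 8 4 6 1 15 7 13 10 11 9)| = 11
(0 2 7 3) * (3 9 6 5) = (0 2 7 9 6 5 3) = [2, 1, 7, 0, 4, 3, 5, 9, 8, 6]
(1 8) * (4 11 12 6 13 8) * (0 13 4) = (0 13 8 1)(4 11 12 6) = [13, 0, 2, 3, 11, 5, 4, 7, 1, 9, 10, 12, 6, 8]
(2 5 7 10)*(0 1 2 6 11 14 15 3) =(0 1 2 5 7 10 6 11 14 15 3) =[1, 2, 5, 0, 4, 7, 11, 10, 8, 9, 6, 14, 12, 13, 15, 3]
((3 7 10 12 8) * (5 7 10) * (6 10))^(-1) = ((3 6 10 12 8)(5 7))^(-1) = (3 8 12 10 6)(5 7)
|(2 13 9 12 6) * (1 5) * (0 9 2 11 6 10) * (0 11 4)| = 14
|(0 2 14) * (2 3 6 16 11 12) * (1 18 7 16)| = |(0 3 6 1 18 7 16 11 12 2 14)| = 11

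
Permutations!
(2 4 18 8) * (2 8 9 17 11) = (2 4 18 9 17 11) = [0, 1, 4, 3, 18, 5, 6, 7, 8, 17, 10, 2, 12, 13, 14, 15, 16, 11, 9]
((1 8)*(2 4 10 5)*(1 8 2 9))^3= (1 10)(2 5)(4 9)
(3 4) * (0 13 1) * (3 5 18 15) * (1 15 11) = (0 13 15 3 4 5 18 11 1) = [13, 0, 2, 4, 5, 18, 6, 7, 8, 9, 10, 1, 12, 15, 14, 3, 16, 17, 11]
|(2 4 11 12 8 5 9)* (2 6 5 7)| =|(2 4 11 12 8 7)(5 9 6)| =6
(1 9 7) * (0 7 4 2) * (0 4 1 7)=(1 9)(2 4)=[0, 9, 4, 3, 2, 5, 6, 7, 8, 1]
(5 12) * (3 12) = [0, 1, 2, 12, 4, 3, 6, 7, 8, 9, 10, 11, 5] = (3 12 5)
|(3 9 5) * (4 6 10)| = 3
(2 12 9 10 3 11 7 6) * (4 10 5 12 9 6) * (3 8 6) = (2 9 5 12 3 11 7 4 10 8 6) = [0, 1, 9, 11, 10, 12, 2, 4, 6, 5, 8, 7, 3]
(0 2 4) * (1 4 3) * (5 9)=(0 2 3 1 4)(5 9)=[2, 4, 3, 1, 0, 9, 6, 7, 8, 5]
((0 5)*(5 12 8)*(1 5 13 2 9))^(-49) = ((0 12 8 13 2 9 1 5))^(-49) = (0 5 1 9 2 13 8 12)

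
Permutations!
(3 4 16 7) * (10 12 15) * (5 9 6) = [0, 1, 2, 4, 16, 9, 5, 3, 8, 6, 12, 11, 15, 13, 14, 10, 7] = (3 4 16 7)(5 9 6)(10 12 15)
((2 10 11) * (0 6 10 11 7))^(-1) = (0 7 10 6)(2 11)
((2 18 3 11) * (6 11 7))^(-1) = ((2 18 3 7 6 11))^(-1) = (2 11 6 7 3 18)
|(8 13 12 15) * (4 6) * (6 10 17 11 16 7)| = |(4 10 17 11 16 7 6)(8 13 12 15)| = 28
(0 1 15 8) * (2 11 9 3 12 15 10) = (0 1 10 2 11 9 3 12 15 8) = [1, 10, 11, 12, 4, 5, 6, 7, 0, 3, 2, 9, 15, 13, 14, 8]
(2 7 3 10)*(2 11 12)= (2 7 3 10 11 12)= [0, 1, 7, 10, 4, 5, 6, 3, 8, 9, 11, 12, 2]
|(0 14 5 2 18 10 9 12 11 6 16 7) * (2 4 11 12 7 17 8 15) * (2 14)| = |(0 2 18 10 9 7)(4 11 6 16 17 8 15 14 5)| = 18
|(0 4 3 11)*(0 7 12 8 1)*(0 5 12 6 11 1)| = |(0 4 3 1 5 12 8)(6 11 7)| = 21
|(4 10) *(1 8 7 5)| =4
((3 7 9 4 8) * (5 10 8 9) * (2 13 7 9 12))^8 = ((2 13 7 5 10 8 3 9 4 12))^8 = (2 4 3 10 7)(5 13 12 9 8)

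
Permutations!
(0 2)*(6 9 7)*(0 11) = (0 2 11)(6 9 7) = [2, 1, 11, 3, 4, 5, 9, 6, 8, 7, 10, 0]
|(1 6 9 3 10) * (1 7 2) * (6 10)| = |(1 10 7 2)(3 6 9)| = 12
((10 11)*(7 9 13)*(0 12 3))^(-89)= (0 12 3)(7 9 13)(10 11)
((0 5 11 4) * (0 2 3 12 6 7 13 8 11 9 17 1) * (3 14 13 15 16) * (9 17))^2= (0 17)(1 5)(2 13 11)(3 6 15)(4 14 8)(7 16 12)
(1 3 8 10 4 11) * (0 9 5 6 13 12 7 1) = [9, 3, 2, 8, 11, 6, 13, 1, 10, 5, 4, 0, 7, 12] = (0 9 5 6 13 12 7 1 3 8 10 4 11)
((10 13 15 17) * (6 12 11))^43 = (6 12 11)(10 17 15 13)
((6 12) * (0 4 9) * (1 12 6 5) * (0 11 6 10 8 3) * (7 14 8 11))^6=(0 3 8 14 7 9 4)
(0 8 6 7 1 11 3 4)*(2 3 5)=(0 8 6 7 1 11 5 2 3 4)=[8, 11, 3, 4, 0, 2, 7, 1, 6, 9, 10, 5]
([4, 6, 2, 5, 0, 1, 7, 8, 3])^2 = [0, 7, 2, 1, 4, 6, 8, 3, 5]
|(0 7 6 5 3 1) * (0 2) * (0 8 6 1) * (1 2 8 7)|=|(0 1 8 6 5 3)(2 7)|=6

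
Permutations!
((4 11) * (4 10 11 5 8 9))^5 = ((4 5 8 9)(10 11))^5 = (4 5 8 9)(10 11)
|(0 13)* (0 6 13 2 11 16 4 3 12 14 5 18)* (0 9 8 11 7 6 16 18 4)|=|(0 2 7 6 13 16)(3 12 14 5 4)(8 11 18 9)|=60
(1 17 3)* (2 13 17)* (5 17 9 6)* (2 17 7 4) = (1 17 3)(2 13 9 6 5 7 4) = [0, 17, 13, 1, 2, 7, 5, 4, 8, 6, 10, 11, 12, 9, 14, 15, 16, 3]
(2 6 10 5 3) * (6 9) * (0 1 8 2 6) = (0 1 8 2 9)(3 6 10 5) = [1, 8, 9, 6, 4, 3, 10, 7, 2, 0, 5]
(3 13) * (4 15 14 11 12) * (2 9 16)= (2 9 16)(3 13)(4 15 14 11 12)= [0, 1, 9, 13, 15, 5, 6, 7, 8, 16, 10, 12, 4, 3, 11, 14, 2]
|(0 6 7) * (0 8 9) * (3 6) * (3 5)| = |(0 5 3 6 7 8 9)| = 7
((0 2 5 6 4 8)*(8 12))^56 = ((0 2 5 6 4 12 8))^56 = (12)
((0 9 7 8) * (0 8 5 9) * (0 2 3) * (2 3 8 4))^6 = (9)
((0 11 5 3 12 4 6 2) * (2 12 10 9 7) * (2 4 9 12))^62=(0 7 3 2 9 5 6 12 11 4 10)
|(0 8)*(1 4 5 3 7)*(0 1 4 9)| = |(0 8 1 9)(3 7 4 5)| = 4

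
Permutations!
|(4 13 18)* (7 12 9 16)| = |(4 13 18)(7 12 9 16)| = 12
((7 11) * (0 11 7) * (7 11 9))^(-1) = (0 11 7 9)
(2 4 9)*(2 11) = (2 4 9 11) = [0, 1, 4, 3, 9, 5, 6, 7, 8, 11, 10, 2]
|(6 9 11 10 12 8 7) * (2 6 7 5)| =8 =|(2 6 9 11 10 12 8 5)|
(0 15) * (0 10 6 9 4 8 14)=(0 15 10 6 9 4 8 14)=[15, 1, 2, 3, 8, 5, 9, 7, 14, 4, 6, 11, 12, 13, 0, 10]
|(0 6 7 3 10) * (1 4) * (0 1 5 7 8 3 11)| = 10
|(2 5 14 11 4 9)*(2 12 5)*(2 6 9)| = 8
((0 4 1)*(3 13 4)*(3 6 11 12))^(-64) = ((0 6 11 12 3 13 4 1))^(-64) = (13)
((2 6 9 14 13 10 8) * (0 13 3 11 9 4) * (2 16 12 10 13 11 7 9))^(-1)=((0 11 2 6 4)(3 7 9 14)(8 16 12 10))^(-1)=(0 4 6 2 11)(3 14 9 7)(8 10 12 16)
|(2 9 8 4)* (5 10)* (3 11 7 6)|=4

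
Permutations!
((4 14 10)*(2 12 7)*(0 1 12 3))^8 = ((0 1 12 7 2 3)(4 14 10))^8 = (0 12 2)(1 7 3)(4 10 14)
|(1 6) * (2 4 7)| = 6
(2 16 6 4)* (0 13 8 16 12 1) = (0 13 8 16 6 4 2 12 1) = [13, 0, 12, 3, 2, 5, 4, 7, 16, 9, 10, 11, 1, 8, 14, 15, 6]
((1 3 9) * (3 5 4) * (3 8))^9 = ((1 5 4 8 3 9))^9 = (1 8)(3 5)(4 9)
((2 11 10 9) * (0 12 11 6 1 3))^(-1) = ((0 12 11 10 9 2 6 1 3))^(-1) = (0 3 1 6 2 9 10 11 12)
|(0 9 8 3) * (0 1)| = 5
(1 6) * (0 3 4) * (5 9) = (0 3 4)(1 6)(5 9) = [3, 6, 2, 4, 0, 9, 1, 7, 8, 5]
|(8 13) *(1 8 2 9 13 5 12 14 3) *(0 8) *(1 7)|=|(0 8 5 12 14 3 7 1)(2 9 13)|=24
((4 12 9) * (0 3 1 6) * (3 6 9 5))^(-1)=(0 6)(1 3 5 12 4 9)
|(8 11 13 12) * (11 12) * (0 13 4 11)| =|(0 13)(4 11)(8 12)| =2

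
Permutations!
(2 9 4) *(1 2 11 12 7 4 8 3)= (1 2 9 8 3)(4 11 12 7)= [0, 2, 9, 1, 11, 5, 6, 4, 3, 8, 10, 12, 7]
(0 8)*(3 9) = (0 8)(3 9) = [8, 1, 2, 9, 4, 5, 6, 7, 0, 3]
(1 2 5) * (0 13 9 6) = [13, 2, 5, 3, 4, 1, 0, 7, 8, 6, 10, 11, 12, 9] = (0 13 9 6)(1 2 5)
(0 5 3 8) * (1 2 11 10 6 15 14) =(0 5 3 8)(1 2 11 10 6 15 14) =[5, 2, 11, 8, 4, 3, 15, 7, 0, 9, 6, 10, 12, 13, 1, 14]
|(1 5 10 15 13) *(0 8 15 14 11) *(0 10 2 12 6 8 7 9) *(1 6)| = 12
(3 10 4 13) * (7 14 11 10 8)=(3 8 7 14 11 10 4 13)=[0, 1, 2, 8, 13, 5, 6, 14, 7, 9, 4, 10, 12, 3, 11]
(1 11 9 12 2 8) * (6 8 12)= (1 11 9 6 8)(2 12)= [0, 11, 12, 3, 4, 5, 8, 7, 1, 6, 10, 9, 2]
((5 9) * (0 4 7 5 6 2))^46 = ((0 4 7 5 9 6 2))^46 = (0 9 4 6 7 2 5)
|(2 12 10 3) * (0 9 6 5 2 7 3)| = 14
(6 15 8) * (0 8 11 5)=(0 8 6 15 11 5)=[8, 1, 2, 3, 4, 0, 15, 7, 6, 9, 10, 5, 12, 13, 14, 11]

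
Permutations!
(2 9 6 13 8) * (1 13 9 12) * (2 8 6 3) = (1 13 6 9 3 2 12) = [0, 13, 12, 2, 4, 5, 9, 7, 8, 3, 10, 11, 1, 6]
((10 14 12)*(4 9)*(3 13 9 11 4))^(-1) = ((3 13 9)(4 11)(10 14 12))^(-1) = (3 9 13)(4 11)(10 12 14)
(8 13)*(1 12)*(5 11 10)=(1 12)(5 11 10)(8 13)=[0, 12, 2, 3, 4, 11, 6, 7, 13, 9, 5, 10, 1, 8]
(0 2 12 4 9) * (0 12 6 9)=(0 2 6 9 12 4)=[2, 1, 6, 3, 0, 5, 9, 7, 8, 12, 10, 11, 4]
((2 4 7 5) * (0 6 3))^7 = ((0 6 3)(2 4 7 5))^7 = (0 6 3)(2 5 7 4)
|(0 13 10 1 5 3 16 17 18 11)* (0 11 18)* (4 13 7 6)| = |(18)(0 7 6 4 13 10 1 5 3 16 17)| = 11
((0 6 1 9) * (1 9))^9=(9)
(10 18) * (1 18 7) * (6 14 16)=(1 18 10 7)(6 14 16)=[0, 18, 2, 3, 4, 5, 14, 1, 8, 9, 7, 11, 12, 13, 16, 15, 6, 17, 10]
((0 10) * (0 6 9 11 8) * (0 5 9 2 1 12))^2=(0 6 1)(2 12 10)(5 11)(8 9)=((0 10 6 2 1 12)(5 9 11 8))^2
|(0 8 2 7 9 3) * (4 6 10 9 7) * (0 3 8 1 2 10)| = |(0 1 2 4 6)(8 10 9)| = 15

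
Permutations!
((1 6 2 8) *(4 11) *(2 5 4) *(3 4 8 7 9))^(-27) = ((1 6 5 8)(2 7 9 3 4 11))^(-27) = (1 6 5 8)(2 3)(4 7)(9 11)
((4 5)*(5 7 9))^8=((4 7 9 5))^8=(9)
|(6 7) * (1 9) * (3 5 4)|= 6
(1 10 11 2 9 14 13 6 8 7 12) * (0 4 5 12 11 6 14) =(0 4 5 12 1 10 6 8 7 11 2 9)(13 14) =[4, 10, 9, 3, 5, 12, 8, 11, 7, 0, 6, 2, 1, 14, 13]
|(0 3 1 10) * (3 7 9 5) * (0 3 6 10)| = 8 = |(0 7 9 5 6 10 3 1)|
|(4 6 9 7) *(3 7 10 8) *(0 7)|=8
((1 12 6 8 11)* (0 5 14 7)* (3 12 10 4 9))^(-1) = ((0 5 14 7)(1 10 4 9 3 12 6 8 11))^(-1) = (0 7 14 5)(1 11 8 6 12 3 9 4 10)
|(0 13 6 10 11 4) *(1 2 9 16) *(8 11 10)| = 12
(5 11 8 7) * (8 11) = [0, 1, 2, 3, 4, 8, 6, 5, 7, 9, 10, 11] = (11)(5 8 7)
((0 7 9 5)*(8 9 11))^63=((0 7 11 8 9 5))^63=(0 8)(5 11)(7 9)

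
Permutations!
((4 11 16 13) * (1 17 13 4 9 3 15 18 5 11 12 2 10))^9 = ((1 17 13 9 3 15 18 5 11 16 4 12 2 10))^9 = (1 16 3 10 11 9 2 5 13 12 18 17 4 15)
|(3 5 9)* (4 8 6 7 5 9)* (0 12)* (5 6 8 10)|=6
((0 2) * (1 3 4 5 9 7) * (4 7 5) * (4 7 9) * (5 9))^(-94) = ((9)(0 2)(1 3 5 4 7))^(-94) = (9)(1 3 5 4 7)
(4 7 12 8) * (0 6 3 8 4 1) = (0 6 3 8 1)(4 7 12) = [6, 0, 2, 8, 7, 5, 3, 12, 1, 9, 10, 11, 4]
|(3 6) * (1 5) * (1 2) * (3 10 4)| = |(1 5 2)(3 6 10 4)| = 12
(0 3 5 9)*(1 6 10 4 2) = [3, 6, 1, 5, 2, 9, 10, 7, 8, 0, 4] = (0 3 5 9)(1 6 10 4 2)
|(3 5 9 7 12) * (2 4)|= 10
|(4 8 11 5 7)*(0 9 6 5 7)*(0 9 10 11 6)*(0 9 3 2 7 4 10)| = |(2 7 10 11 4 8 6 5 3)| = 9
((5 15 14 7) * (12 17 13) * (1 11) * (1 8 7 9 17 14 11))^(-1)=(5 7 8 11 15)(9 14 12 13 17)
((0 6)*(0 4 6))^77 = (4 6)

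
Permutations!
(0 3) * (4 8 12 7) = [3, 1, 2, 0, 8, 5, 6, 4, 12, 9, 10, 11, 7] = (0 3)(4 8 12 7)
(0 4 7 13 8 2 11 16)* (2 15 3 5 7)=(0 4 2 11 16)(3 5 7 13 8 15)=[4, 1, 11, 5, 2, 7, 6, 13, 15, 9, 10, 16, 12, 8, 14, 3, 0]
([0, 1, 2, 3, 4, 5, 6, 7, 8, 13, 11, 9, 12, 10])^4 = [0, 1, 2, 3, 4, 5, 6, 7, 8, 9, 10, 11, 12, 13]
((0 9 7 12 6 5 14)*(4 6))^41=((0 9 7 12 4 6 5 14))^41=(0 9 7 12 4 6 5 14)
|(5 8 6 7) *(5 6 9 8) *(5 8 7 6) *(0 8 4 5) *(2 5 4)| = 4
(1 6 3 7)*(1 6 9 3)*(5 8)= (1 9 3 7 6)(5 8)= [0, 9, 2, 7, 4, 8, 1, 6, 5, 3]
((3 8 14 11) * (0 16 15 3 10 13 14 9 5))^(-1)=(0 5 9 8 3 15 16)(10 11 14 13)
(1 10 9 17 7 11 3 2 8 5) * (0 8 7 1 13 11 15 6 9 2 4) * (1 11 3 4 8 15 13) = [15, 10, 7, 8, 0, 1, 9, 13, 5, 17, 2, 4, 12, 3, 14, 6, 16, 11] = (0 15 6 9 17 11 4)(1 10 2 7 13 3 8 5)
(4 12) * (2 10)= (2 10)(4 12)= [0, 1, 10, 3, 12, 5, 6, 7, 8, 9, 2, 11, 4]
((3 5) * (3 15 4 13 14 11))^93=((3 5 15 4 13 14 11))^93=(3 15 13 11 5 4 14)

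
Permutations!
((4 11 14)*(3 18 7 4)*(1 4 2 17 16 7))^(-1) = ((1 4 11 14 3 18)(2 17 16 7))^(-1) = (1 18 3 14 11 4)(2 7 16 17)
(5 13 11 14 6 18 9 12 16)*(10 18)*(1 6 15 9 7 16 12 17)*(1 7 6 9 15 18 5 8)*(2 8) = (1 9 17 7 16 2 8)(5 13 11 14 18 6 10) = [0, 9, 8, 3, 4, 13, 10, 16, 1, 17, 5, 14, 12, 11, 18, 15, 2, 7, 6]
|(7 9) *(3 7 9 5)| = |(9)(3 7 5)| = 3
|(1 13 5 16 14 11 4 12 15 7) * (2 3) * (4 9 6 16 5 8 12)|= 30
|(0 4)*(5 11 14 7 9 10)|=6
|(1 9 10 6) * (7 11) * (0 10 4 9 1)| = |(0 10 6)(4 9)(7 11)| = 6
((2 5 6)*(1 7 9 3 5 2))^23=(1 6 5 3 9 7)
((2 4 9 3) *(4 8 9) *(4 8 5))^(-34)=(2 4 9)(3 5 8)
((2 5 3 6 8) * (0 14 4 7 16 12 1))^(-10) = (0 16 14 12 4 1 7)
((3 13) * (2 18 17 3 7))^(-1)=((2 18 17 3 13 7))^(-1)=(2 7 13 3 17 18)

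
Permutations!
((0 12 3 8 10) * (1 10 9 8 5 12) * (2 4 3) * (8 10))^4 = ((0 1 8 9 10)(2 4 3 5 12))^4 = (0 10 9 8 1)(2 12 5 3 4)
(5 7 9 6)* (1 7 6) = [0, 7, 2, 3, 4, 6, 5, 9, 8, 1] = (1 7 9)(5 6)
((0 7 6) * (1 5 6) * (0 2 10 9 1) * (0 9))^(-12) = (0 5)(1 10)(2 9)(6 7)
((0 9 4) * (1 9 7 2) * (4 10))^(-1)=((0 7 2 1 9 10 4))^(-1)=(0 4 10 9 1 2 7)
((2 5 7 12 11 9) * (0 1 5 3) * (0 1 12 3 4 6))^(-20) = (0 12 11 9 2 4 6)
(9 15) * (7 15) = (7 15 9) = [0, 1, 2, 3, 4, 5, 6, 15, 8, 7, 10, 11, 12, 13, 14, 9]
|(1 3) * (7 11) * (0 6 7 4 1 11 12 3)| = 8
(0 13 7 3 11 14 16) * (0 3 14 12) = (0 13 7 14 16 3 11 12) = [13, 1, 2, 11, 4, 5, 6, 14, 8, 9, 10, 12, 0, 7, 16, 15, 3]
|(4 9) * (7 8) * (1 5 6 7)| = 10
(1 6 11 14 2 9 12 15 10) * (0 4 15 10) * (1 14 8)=(0 4 15)(1 6 11 8)(2 9 12 10 14)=[4, 6, 9, 3, 15, 5, 11, 7, 1, 12, 14, 8, 10, 13, 2, 0]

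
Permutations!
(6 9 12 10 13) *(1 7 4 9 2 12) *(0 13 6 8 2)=(0 13 8 2 12 10 6)(1 7 4 9)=[13, 7, 12, 3, 9, 5, 0, 4, 2, 1, 6, 11, 10, 8]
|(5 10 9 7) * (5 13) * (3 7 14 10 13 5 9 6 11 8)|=10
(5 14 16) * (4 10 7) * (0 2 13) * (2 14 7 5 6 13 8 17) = (0 14 16 6 13)(2 8 17)(4 10 5 7) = [14, 1, 8, 3, 10, 7, 13, 4, 17, 9, 5, 11, 12, 0, 16, 15, 6, 2]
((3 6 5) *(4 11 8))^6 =(11)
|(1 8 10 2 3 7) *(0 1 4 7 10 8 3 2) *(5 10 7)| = |(0 1 3 7 4 5 10)| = 7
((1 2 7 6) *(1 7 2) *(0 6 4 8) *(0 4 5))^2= ((0 6 7 5)(4 8))^2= (8)(0 7)(5 6)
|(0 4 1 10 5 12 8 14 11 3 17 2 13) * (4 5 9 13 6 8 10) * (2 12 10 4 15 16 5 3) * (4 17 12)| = |(0 3 12 17 4 1 15 16 5 10 9 13)(2 6 8 14 11)| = 60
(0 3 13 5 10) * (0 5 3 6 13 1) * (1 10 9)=[6, 0, 2, 10, 4, 9, 13, 7, 8, 1, 5, 11, 12, 3]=(0 6 13 3 10 5 9 1)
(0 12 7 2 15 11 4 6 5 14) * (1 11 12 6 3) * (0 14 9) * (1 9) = (0 6 5 1 11 4 3 9)(2 15 12 7) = [6, 11, 15, 9, 3, 1, 5, 2, 8, 0, 10, 4, 7, 13, 14, 12]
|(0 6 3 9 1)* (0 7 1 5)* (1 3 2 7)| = 7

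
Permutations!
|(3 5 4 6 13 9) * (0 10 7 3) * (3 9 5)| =|(0 10 7 9)(4 6 13 5)| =4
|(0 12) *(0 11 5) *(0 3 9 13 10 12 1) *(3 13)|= |(0 1)(3 9)(5 13 10 12 11)|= 10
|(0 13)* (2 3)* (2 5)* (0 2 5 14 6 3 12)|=|(0 13 2 12)(3 14 6)|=12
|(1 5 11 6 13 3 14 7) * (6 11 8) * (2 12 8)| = 10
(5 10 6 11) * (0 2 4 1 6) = (0 2 4 1 6 11 5 10) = [2, 6, 4, 3, 1, 10, 11, 7, 8, 9, 0, 5]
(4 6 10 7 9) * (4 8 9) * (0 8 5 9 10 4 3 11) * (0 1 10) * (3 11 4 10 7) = (0 8)(1 7 11)(3 4 6 10)(5 9) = [8, 7, 2, 4, 6, 9, 10, 11, 0, 5, 3, 1]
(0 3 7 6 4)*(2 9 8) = [3, 1, 9, 7, 0, 5, 4, 6, 2, 8] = (0 3 7 6 4)(2 9 8)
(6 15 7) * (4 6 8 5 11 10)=(4 6 15 7 8 5 11 10)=[0, 1, 2, 3, 6, 11, 15, 8, 5, 9, 4, 10, 12, 13, 14, 7]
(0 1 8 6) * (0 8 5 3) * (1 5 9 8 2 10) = [5, 9, 10, 0, 4, 3, 2, 7, 6, 8, 1] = (0 5 3)(1 9 8 6 2 10)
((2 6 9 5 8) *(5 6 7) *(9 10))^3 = (10)(2 8 5 7)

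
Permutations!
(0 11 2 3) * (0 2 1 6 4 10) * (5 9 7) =[11, 6, 3, 2, 10, 9, 4, 5, 8, 7, 0, 1] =(0 11 1 6 4 10)(2 3)(5 9 7)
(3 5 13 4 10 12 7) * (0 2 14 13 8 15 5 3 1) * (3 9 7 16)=(0 2 14 13 4 10 12 16 3 9 7 1)(5 8 15)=[2, 0, 14, 9, 10, 8, 6, 1, 15, 7, 12, 11, 16, 4, 13, 5, 3]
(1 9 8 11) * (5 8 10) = (1 9 10 5 8 11) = [0, 9, 2, 3, 4, 8, 6, 7, 11, 10, 5, 1]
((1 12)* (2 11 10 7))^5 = (1 12)(2 11 10 7) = ((1 12)(2 11 10 7))^5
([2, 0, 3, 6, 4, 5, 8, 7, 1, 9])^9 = [6, 3, 8, 1, 4, 5, 0, 7, 2, 9]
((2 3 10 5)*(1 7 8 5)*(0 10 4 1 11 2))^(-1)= (0 5 8 7 1 4 3 2 11 10)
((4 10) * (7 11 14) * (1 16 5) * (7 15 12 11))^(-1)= ((1 16 5)(4 10)(11 14 15 12))^(-1)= (1 5 16)(4 10)(11 12 15 14)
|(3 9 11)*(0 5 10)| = |(0 5 10)(3 9 11)| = 3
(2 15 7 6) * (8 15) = (2 8 15 7 6) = [0, 1, 8, 3, 4, 5, 2, 6, 15, 9, 10, 11, 12, 13, 14, 7]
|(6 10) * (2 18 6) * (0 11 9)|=12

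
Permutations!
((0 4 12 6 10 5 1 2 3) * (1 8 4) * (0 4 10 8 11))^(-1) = (0 11 5 10 8 6 12 4 3 2 1)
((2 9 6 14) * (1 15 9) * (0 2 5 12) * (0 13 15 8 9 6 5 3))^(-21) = ((0 2 1 8 9 5 12 13 15 6 14 3))^(-21) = (0 8 12 6)(1 5 15 3)(2 9 13 14)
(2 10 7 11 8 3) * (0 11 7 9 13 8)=(0 11)(2 10 9 13 8 3)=[11, 1, 10, 2, 4, 5, 6, 7, 3, 13, 9, 0, 12, 8]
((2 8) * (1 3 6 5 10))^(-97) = ((1 3 6 5 10)(2 8))^(-97) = (1 5 3 10 6)(2 8)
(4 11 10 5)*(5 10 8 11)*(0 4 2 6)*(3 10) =[4, 1, 6, 10, 5, 2, 0, 7, 11, 9, 3, 8] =(0 4 5 2 6)(3 10)(8 11)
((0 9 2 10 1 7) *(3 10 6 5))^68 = (0 3 9 10 2 1 6 7 5)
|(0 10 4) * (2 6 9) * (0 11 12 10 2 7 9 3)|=|(0 2 6 3)(4 11 12 10)(7 9)|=4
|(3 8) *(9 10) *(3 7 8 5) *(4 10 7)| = |(3 5)(4 10 9 7 8)| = 10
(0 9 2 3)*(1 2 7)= (0 9 7 1 2 3)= [9, 2, 3, 0, 4, 5, 6, 1, 8, 7]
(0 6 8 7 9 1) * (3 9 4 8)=(0 6 3 9 1)(4 8 7)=[6, 0, 2, 9, 8, 5, 3, 4, 7, 1]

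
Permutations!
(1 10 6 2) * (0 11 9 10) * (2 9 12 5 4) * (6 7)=(0 11 12 5 4 2 1)(6 9 10 7)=[11, 0, 1, 3, 2, 4, 9, 6, 8, 10, 7, 12, 5]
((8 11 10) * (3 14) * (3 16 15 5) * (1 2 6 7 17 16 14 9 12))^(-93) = (1 15 2 5 6 3 7 9 17 12 16)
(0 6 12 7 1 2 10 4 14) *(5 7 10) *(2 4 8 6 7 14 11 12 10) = (0 7 1 4 11 12 2 5 14)(6 10 8) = [7, 4, 5, 3, 11, 14, 10, 1, 6, 9, 8, 12, 2, 13, 0]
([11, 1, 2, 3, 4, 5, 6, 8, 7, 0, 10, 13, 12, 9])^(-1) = [9, 1, 2, 3, 4, 5, 6, 8, 7, 13, 10, 0, 12, 11]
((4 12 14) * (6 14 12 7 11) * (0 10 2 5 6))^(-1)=(0 11 7 4 14 6 5 2 10)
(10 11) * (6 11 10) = (6 11) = [0, 1, 2, 3, 4, 5, 11, 7, 8, 9, 10, 6]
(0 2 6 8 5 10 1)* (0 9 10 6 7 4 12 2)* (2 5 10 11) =(1 9 11 2 7 4 12 5 6 8 10) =[0, 9, 7, 3, 12, 6, 8, 4, 10, 11, 1, 2, 5]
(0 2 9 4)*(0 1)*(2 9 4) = [9, 0, 4, 3, 1, 5, 6, 7, 8, 2] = (0 9 2 4 1)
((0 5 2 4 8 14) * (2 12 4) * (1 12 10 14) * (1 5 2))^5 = ((0 2 1 12 4 8 5 10 14))^5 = (0 8 2 5 1 10 12 14 4)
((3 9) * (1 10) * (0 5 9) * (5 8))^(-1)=((0 8 5 9 3)(1 10))^(-1)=(0 3 9 5 8)(1 10)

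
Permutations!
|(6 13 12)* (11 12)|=|(6 13 11 12)|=4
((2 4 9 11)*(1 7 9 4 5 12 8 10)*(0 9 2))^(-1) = ((0 9 11)(1 7 2 5 12 8 10))^(-1) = (0 11 9)(1 10 8 12 5 2 7)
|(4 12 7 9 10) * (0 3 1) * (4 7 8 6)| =12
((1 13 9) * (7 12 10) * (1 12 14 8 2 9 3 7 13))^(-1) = (2 8 14 7 3 13 10 12 9)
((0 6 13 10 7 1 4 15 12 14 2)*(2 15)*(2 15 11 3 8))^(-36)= (0 4 8 7 11 13 12)(1 3 10 14 6 15 2)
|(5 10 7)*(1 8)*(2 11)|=6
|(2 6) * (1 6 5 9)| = |(1 6 2 5 9)| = 5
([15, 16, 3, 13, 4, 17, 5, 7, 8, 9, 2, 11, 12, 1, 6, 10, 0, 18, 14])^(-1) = (0 16 1 13 3 2 10 15)(5 6 14 18 17)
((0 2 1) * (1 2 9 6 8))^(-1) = ((0 9 6 8 1))^(-1) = (0 1 8 6 9)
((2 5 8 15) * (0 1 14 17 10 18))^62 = ((0 1 14 17 10 18)(2 5 8 15))^62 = (0 14 10)(1 17 18)(2 8)(5 15)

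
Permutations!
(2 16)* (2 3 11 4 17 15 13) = [0, 1, 16, 11, 17, 5, 6, 7, 8, 9, 10, 4, 12, 2, 14, 13, 3, 15] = (2 16 3 11 4 17 15 13)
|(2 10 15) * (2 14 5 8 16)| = 7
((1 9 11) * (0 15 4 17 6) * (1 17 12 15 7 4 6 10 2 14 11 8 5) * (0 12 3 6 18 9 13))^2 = (0 4 6 15 9 5 13 7 3 12 18 8 1)(2 11 10 14 17)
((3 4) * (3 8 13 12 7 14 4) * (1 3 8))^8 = (14)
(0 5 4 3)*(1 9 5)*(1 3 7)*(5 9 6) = (9)(0 3)(1 6 5 4 7) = [3, 6, 2, 0, 7, 4, 5, 1, 8, 9]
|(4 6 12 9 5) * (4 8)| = |(4 6 12 9 5 8)| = 6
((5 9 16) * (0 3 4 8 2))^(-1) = ((0 3 4 8 2)(5 9 16))^(-1) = (0 2 8 4 3)(5 16 9)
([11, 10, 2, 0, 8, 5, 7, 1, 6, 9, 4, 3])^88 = [11, 6, 2, 0, 1, 5, 4, 8, 10, 9, 7, 3]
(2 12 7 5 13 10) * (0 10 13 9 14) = (0 10 2 12 7 5 9 14) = [10, 1, 12, 3, 4, 9, 6, 5, 8, 14, 2, 11, 7, 13, 0]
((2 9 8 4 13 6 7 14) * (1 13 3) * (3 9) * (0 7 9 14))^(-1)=(0 7)(1 3 2 14 4 8 9 6 13)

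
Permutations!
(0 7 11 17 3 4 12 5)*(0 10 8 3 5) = [7, 1, 2, 4, 12, 10, 6, 11, 3, 9, 8, 17, 0, 13, 14, 15, 16, 5] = (0 7 11 17 5 10 8 3 4 12)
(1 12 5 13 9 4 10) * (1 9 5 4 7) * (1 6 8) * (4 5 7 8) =(1 12 5 13 7 6 4 10 9 8) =[0, 12, 2, 3, 10, 13, 4, 6, 1, 8, 9, 11, 5, 7]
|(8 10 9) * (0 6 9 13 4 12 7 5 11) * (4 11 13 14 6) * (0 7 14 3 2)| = 20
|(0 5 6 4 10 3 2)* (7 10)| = 8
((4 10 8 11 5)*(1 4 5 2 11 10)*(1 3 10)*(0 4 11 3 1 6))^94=((0 4 1 11 2 3 10 8 6))^94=(0 2 6 11 8 1 10 4 3)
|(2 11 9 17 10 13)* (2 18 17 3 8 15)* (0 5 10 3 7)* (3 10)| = |(0 5 3 8 15 2 11 9 7)(10 13 18 17)| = 36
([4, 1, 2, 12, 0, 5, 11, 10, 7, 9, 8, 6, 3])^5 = (0 4)(3 12)(6 11)(7 8 10)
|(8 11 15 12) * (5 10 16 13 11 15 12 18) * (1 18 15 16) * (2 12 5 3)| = 11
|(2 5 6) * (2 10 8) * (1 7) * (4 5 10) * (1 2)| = |(1 7 2 10 8)(4 5 6)| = 15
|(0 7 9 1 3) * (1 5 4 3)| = 6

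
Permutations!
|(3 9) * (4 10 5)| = 6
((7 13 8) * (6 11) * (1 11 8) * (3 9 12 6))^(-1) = ((1 11 3 9 12 6 8 7 13))^(-1) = (1 13 7 8 6 12 9 3 11)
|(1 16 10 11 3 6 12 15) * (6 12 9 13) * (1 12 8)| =6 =|(1 16 10 11 3 8)(6 9 13)(12 15)|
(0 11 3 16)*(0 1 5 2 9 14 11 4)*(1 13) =(0 4)(1 5 2 9 14 11 3 16 13) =[4, 5, 9, 16, 0, 2, 6, 7, 8, 14, 10, 3, 12, 1, 11, 15, 13]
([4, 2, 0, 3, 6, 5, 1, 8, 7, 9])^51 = (9)(0 4 6 1 2)(7 8)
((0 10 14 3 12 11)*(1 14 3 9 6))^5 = (1 14 9 6)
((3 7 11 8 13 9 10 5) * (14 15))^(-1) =(3 5 10 9 13 8 11 7)(14 15)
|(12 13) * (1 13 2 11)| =|(1 13 12 2 11)| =5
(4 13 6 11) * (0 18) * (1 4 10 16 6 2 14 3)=(0 18)(1 4 13 2 14 3)(6 11 10 16)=[18, 4, 14, 1, 13, 5, 11, 7, 8, 9, 16, 10, 12, 2, 3, 15, 6, 17, 0]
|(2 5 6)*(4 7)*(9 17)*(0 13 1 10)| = 12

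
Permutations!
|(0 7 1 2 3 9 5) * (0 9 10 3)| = 4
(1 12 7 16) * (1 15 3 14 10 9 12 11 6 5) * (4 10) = [0, 11, 2, 14, 10, 1, 5, 16, 8, 12, 9, 6, 7, 13, 4, 3, 15] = (1 11 6 5)(3 14 4 10 9 12 7 16 15)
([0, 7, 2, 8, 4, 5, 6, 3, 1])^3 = (1 8 3 7)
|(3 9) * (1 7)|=2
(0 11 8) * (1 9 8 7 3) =(0 11 7 3 1 9 8) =[11, 9, 2, 1, 4, 5, 6, 3, 0, 8, 10, 7]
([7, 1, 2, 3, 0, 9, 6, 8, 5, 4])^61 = (0 7 8 5 9 4)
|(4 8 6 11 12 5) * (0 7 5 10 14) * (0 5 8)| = 10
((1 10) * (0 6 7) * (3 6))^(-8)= ((0 3 6 7)(1 10))^(-8)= (10)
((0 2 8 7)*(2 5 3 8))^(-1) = ((0 5 3 8 7))^(-1) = (0 7 8 3 5)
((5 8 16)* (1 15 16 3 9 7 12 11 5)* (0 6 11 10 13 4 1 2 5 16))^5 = (0 5 12 15 2 7 1 16 9 4 11 3 13 6 8 10)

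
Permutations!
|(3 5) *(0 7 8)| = |(0 7 8)(3 5)| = 6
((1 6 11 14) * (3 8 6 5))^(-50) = (1 14 11 6 8 3 5)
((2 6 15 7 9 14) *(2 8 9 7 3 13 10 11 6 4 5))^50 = (2 5 4)(3 10 6)(8 14 9)(11 15 13)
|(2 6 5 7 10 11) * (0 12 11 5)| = 15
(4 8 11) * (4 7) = (4 8 11 7) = [0, 1, 2, 3, 8, 5, 6, 4, 11, 9, 10, 7]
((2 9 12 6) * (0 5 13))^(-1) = ((0 5 13)(2 9 12 6))^(-1) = (0 13 5)(2 6 12 9)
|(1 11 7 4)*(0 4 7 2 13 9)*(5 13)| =8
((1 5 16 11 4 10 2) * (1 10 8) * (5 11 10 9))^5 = (16)(1 11 4 8)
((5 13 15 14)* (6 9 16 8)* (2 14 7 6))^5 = (2 7)(5 9)(6 14)(8 15)(13 16)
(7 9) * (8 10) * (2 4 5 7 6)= (2 4 5 7 9 6)(8 10)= [0, 1, 4, 3, 5, 7, 2, 9, 10, 6, 8]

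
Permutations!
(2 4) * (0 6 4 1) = (0 6 4 2 1) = [6, 0, 1, 3, 2, 5, 4]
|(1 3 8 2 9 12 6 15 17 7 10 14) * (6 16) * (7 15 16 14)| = 14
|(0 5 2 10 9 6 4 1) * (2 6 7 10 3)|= |(0 5 6 4 1)(2 3)(7 10 9)|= 30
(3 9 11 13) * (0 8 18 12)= [8, 1, 2, 9, 4, 5, 6, 7, 18, 11, 10, 13, 0, 3, 14, 15, 16, 17, 12]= (0 8 18 12)(3 9 11 13)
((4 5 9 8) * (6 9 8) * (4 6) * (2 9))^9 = ((2 9 4 5 8 6))^9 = (2 5)(4 6)(8 9)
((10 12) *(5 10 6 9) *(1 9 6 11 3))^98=((1 9 5 10 12 11 3))^98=(12)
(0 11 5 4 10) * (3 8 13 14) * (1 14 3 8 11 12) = (0 12 1 14 8 13 3 11 5 4 10) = [12, 14, 2, 11, 10, 4, 6, 7, 13, 9, 0, 5, 1, 3, 8]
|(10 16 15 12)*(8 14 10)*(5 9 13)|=|(5 9 13)(8 14 10 16 15 12)|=6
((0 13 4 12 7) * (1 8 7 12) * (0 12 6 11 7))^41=((0 13 4 1 8)(6 11 7 12))^41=(0 13 4 1 8)(6 11 7 12)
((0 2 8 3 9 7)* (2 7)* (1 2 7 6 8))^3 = (0 3)(1 2)(6 9)(7 8)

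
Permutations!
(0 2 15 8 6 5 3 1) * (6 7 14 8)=(0 2 15 6 5 3 1)(7 14 8)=[2, 0, 15, 1, 4, 3, 5, 14, 7, 9, 10, 11, 12, 13, 8, 6]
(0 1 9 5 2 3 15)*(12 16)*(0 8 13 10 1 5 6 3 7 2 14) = (0 5 14)(1 9 6 3 15 8 13 10)(2 7)(12 16) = [5, 9, 7, 15, 4, 14, 3, 2, 13, 6, 1, 11, 16, 10, 0, 8, 12]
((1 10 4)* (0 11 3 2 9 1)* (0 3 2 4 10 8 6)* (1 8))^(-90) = ((0 11 2 9 8 6)(3 4))^(-90) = (11)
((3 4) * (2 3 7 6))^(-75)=(7)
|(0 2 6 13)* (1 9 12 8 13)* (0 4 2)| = 8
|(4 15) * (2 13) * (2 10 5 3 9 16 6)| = |(2 13 10 5 3 9 16 6)(4 15)| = 8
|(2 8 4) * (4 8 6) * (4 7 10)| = 5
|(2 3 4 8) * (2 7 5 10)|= 7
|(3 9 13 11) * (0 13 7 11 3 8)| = |(0 13 3 9 7 11 8)| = 7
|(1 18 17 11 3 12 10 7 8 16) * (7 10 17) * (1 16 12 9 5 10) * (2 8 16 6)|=|(1 18 7 16 6 2 8 12 17 11 3 9 5 10)|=14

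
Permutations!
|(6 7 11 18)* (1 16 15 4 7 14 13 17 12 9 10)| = |(1 16 15 4 7 11 18 6 14 13 17 12 9 10)| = 14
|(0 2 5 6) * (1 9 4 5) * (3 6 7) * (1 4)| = |(0 2 4 5 7 3 6)(1 9)| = 14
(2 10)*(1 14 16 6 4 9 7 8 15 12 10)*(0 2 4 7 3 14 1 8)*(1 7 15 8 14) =(0 2 14 16 6 15 12 10 4 9 3 1 7) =[2, 7, 14, 1, 9, 5, 15, 0, 8, 3, 4, 11, 10, 13, 16, 12, 6]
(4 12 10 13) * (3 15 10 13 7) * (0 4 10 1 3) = (0 4 12 13 10 7)(1 3 15) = [4, 3, 2, 15, 12, 5, 6, 0, 8, 9, 7, 11, 13, 10, 14, 1]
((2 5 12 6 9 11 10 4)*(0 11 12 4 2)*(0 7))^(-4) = (0 2 7 10 4 11 5)(6 12 9)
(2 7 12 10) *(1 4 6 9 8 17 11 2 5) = (1 4 6 9 8 17 11 2 7 12 10 5) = [0, 4, 7, 3, 6, 1, 9, 12, 17, 8, 5, 2, 10, 13, 14, 15, 16, 11]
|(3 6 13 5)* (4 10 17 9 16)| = |(3 6 13 5)(4 10 17 9 16)| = 20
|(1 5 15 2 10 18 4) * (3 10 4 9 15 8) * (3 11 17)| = 12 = |(1 5 8 11 17 3 10 18 9 15 2 4)|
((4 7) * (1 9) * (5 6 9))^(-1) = (1 9 6 5)(4 7)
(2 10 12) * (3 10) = [0, 1, 3, 10, 4, 5, 6, 7, 8, 9, 12, 11, 2] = (2 3 10 12)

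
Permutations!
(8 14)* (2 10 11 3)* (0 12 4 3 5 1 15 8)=(0 12 4 3 2 10 11 5 1 15 8 14)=[12, 15, 10, 2, 3, 1, 6, 7, 14, 9, 11, 5, 4, 13, 0, 8]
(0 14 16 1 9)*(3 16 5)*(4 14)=(0 4 14 5 3 16 1 9)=[4, 9, 2, 16, 14, 3, 6, 7, 8, 0, 10, 11, 12, 13, 5, 15, 1]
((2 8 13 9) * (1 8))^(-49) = (1 8 13 9 2)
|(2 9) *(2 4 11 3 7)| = 6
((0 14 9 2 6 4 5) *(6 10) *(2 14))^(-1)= ((0 2 10 6 4 5)(9 14))^(-1)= (0 5 4 6 10 2)(9 14)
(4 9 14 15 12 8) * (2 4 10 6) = (2 4 9 14 15 12 8 10 6) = [0, 1, 4, 3, 9, 5, 2, 7, 10, 14, 6, 11, 8, 13, 15, 12]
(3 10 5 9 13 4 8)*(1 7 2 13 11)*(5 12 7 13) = (1 13 4 8 3 10 12 7 2 5 9 11) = [0, 13, 5, 10, 8, 9, 6, 2, 3, 11, 12, 1, 7, 4]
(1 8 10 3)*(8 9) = [0, 9, 2, 1, 4, 5, 6, 7, 10, 8, 3] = (1 9 8 10 3)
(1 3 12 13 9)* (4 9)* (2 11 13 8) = (1 3 12 8 2 11 13 4 9) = [0, 3, 11, 12, 9, 5, 6, 7, 2, 1, 10, 13, 8, 4]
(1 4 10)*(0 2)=(0 2)(1 4 10)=[2, 4, 0, 3, 10, 5, 6, 7, 8, 9, 1]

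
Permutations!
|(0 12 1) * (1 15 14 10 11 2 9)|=9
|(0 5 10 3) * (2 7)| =4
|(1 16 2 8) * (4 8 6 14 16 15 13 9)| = 12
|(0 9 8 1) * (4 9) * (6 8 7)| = 7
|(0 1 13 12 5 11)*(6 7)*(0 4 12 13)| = |(13)(0 1)(4 12 5 11)(6 7)| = 4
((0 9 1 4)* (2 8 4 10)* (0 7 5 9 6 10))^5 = ((0 6 10 2 8 4 7 5 9 1))^5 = (0 4)(1 8)(2 9)(5 10)(6 7)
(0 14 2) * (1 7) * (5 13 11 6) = (0 14 2)(1 7)(5 13 11 6) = [14, 7, 0, 3, 4, 13, 5, 1, 8, 9, 10, 6, 12, 11, 2]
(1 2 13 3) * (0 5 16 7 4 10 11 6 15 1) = (0 5 16 7 4 10 11 6 15 1 2 13 3) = [5, 2, 13, 0, 10, 16, 15, 4, 8, 9, 11, 6, 12, 3, 14, 1, 7]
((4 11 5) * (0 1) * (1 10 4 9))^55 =(0 1 9 5 11 4 10)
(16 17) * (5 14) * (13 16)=(5 14)(13 16 17)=[0, 1, 2, 3, 4, 14, 6, 7, 8, 9, 10, 11, 12, 16, 5, 15, 17, 13]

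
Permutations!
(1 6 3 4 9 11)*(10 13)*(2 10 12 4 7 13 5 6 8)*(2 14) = (1 8 14 2 10 5 6 3 7 13 12 4 9 11) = [0, 8, 10, 7, 9, 6, 3, 13, 14, 11, 5, 1, 4, 12, 2]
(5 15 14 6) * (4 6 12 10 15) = (4 6 5)(10 15 14 12) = [0, 1, 2, 3, 6, 4, 5, 7, 8, 9, 15, 11, 10, 13, 12, 14]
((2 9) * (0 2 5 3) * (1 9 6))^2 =(0 6 9 3 2 1 5)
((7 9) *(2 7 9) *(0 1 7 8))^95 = (9)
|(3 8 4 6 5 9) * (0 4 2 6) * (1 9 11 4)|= |(0 1 9 3 8 2 6 5 11 4)|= 10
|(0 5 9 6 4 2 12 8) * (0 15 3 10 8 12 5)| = 20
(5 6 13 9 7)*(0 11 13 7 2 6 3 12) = [11, 1, 6, 12, 4, 3, 7, 5, 8, 2, 10, 13, 0, 9] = (0 11 13 9 2 6 7 5 3 12)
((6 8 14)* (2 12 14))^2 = (2 14 8 12 6)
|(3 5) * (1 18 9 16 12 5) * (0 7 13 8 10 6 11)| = |(0 7 13 8 10 6 11)(1 18 9 16 12 5 3)| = 7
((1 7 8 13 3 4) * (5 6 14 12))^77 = (1 4 3 13 8 7)(5 6 14 12)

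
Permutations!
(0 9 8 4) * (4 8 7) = (0 9 7 4) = [9, 1, 2, 3, 0, 5, 6, 4, 8, 7]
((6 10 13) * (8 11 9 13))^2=((6 10 8 11 9 13))^2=(6 8 9)(10 11 13)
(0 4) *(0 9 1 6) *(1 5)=(0 4 9 5 1 6)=[4, 6, 2, 3, 9, 1, 0, 7, 8, 5]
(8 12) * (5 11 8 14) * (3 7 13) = (3 7 13)(5 11 8 12 14) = [0, 1, 2, 7, 4, 11, 6, 13, 12, 9, 10, 8, 14, 3, 5]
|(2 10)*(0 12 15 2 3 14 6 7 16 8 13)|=12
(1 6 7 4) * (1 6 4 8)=(1 4 6 7 8)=[0, 4, 2, 3, 6, 5, 7, 8, 1]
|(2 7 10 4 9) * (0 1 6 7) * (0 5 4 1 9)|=20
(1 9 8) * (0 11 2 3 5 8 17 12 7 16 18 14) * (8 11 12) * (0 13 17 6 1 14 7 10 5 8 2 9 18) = (0 12 10 5 11 9 6 1 18 7 16)(2 3 8 14 13 17) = [12, 18, 3, 8, 4, 11, 1, 16, 14, 6, 5, 9, 10, 17, 13, 15, 0, 2, 7]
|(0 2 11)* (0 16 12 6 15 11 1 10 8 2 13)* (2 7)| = 10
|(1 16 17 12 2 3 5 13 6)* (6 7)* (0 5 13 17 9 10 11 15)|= 15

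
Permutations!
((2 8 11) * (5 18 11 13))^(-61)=((2 8 13 5 18 11))^(-61)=(2 11 18 5 13 8)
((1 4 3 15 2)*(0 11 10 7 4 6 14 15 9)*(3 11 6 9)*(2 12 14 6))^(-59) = (0 2 1 9)(4 11 10 7)(12 14 15)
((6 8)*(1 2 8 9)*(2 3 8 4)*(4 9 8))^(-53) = (1 4 9 3 2)(6 8)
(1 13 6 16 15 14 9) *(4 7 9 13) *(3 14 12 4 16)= (1 16 15 12 4 7 9)(3 14 13 6)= [0, 16, 2, 14, 7, 5, 3, 9, 8, 1, 10, 11, 4, 6, 13, 12, 15]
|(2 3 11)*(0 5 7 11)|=6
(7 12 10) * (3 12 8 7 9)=(3 12 10 9)(7 8)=[0, 1, 2, 12, 4, 5, 6, 8, 7, 3, 9, 11, 10]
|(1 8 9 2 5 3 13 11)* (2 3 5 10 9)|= |(1 8 2 10 9 3 13 11)|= 8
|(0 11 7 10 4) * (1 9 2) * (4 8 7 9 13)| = |(0 11 9 2 1 13 4)(7 10 8)| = 21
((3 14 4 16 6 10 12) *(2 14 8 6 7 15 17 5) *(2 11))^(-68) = (2 7 11 16 5 4 17 14 15)(3 6 12 8 10)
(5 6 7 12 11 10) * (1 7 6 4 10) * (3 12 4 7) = (1 3 12 11)(4 10 5 7) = [0, 3, 2, 12, 10, 7, 6, 4, 8, 9, 5, 1, 11]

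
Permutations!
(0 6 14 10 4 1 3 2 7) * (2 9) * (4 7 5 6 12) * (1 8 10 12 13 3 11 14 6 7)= (0 13 3 9 2 5 7)(1 11 14 12 4 8 10)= [13, 11, 5, 9, 8, 7, 6, 0, 10, 2, 1, 14, 4, 3, 12]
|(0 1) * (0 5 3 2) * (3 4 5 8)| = 10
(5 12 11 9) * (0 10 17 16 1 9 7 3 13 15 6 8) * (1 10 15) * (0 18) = [15, 9, 2, 13, 4, 12, 8, 3, 18, 5, 17, 7, 11, 1, 14, 6, 10, 16, 0] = (0 15 6 8 18)(1 9 5 12 11 7 3 13)(10 17 16)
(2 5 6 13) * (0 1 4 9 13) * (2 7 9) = (0 1 4 2 5 6)(7 9 13) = [1, 4, 5, 3, 2, 6, 0, 9, 8, 13, 10, 11, 12, 7]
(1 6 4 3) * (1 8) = (1 6 4 3 8) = [0, 6, 2, 8, 3, 5, 4, 7, 1]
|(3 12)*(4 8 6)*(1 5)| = 6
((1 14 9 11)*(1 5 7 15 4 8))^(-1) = ((1 14 9 11 5 7 15 4 8))^(-1) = (1 8 4 15 7 5 11 9 14)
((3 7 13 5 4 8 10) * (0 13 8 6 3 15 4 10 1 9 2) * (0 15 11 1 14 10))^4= (0 13 5)(1 4 8)(2 3 10)(6 14 9)(7 11 15)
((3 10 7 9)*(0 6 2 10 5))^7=((0 6 2 10 7 9 3 5))^7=(0 5 3 9 7 10 2 6)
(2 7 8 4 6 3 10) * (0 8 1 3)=(0 8 4 6)(1 3 10 2 7)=[8, 3, 7, 10, 6, 5, 0, 1, 4, 9, 2]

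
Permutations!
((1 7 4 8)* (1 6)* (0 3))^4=(1 6 8 4 7)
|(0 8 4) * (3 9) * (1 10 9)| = 12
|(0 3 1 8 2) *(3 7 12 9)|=8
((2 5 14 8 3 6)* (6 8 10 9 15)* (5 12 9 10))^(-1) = ((2 12 9 15 6)(3 8)(5 14))^(-1) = (2 6 15 9 12)(3 8)(5 14)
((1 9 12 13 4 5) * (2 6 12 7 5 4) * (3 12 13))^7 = (1 5 7 9)(2 6 13)(3 12)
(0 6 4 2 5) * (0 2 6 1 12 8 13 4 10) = (0 1 12 8 13 4 6 10)(2 5) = [1, 12, 5, 3, 6, 2, 10, 7, 13, 9, 0, 11, 8, 4]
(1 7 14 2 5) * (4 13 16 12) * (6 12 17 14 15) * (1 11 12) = (1 7 15 6)(2 5 11 12 4 13 16 17 14) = [0, 7, 5, 3, 13, 11, 1, 15, 8, 9, 10, 12, 4, 16, 2, 6, 17, 14]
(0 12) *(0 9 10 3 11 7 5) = (0 12 9 10 3 11 7 5) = [12, 1, 2, 11, 4, 0, 6, 5, 8, 10, 3, 7, 9]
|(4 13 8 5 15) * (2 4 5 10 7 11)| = |(2 4 13 8 10 7 11)(5 15)| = 14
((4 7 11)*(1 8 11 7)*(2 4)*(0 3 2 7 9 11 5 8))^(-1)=(0 1 4 2 3)(5 8)(7 11 9)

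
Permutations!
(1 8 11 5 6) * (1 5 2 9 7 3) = (1 8 11 2 9 7 3)(5 6) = [0, 8, 9, 1, 4, 6, 5, 3, 11, 7, 10, 2]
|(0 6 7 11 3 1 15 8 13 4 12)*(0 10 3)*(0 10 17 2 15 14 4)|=15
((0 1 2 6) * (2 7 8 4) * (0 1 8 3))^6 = ((0 8 4 2 6 1 7 3))^6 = (0 7 6 4)(1 2 8 3)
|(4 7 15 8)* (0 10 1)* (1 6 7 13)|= |(0 10 6 7 15 8 4 13 1)|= 9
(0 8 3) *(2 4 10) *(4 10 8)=(0 4 8 3)(2 10)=[4, 1, 10, 0, 8, 5, 6, 7, 3, 9, 2]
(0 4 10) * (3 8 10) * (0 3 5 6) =[4, 1, 2, 8, 5, 6, 0, 7, 10, 9, 3] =(0 4 5 6)(3 8 10)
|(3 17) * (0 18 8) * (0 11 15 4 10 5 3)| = 10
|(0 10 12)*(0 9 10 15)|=6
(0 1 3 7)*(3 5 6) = (0 1 5 6 3 7) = [1, 5, 2, 7, 4, 6, 3, 0]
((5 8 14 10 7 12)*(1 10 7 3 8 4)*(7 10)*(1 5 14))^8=(1 7 12 14 10 3 8)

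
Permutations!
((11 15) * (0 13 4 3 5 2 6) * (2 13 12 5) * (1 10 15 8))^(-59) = ((0 12 5 13 4 3 2 6)(1 10 15 11 8))^(-59) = (0 3 5 6 4 12 2 13)(1 10 15 11 8)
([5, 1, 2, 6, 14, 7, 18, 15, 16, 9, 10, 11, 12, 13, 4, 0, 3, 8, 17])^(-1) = [15, 1, 2, 16, 14, 0, 3, 5, 17, 9, 10, 11, 12, 13, 4, 7, 8, 18, 6]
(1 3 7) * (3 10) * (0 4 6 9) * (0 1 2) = (0 4 6 9 1 10 3 7 2) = [4, 10, 0, 7, 6, 5, 9, 2, 8, 1, 3]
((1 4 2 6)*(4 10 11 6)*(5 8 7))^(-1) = (1 6 11 10)(2 4)(5 7 8)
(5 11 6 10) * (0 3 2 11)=(0 3 2 11 6 10 5)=[3, 1, 11, 2, 4, 0, 10, 7, 8, 9, 5, 6]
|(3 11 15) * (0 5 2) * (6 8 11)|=15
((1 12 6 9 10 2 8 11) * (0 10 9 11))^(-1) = (0 8 2 10)(1 11 6 12) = ((0 10 2 8)(1 12 6 11))^(-1)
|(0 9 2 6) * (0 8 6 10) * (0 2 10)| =|(0 9 10 2)(6 8)| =4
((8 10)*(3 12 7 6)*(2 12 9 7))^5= (2 12)(3 9 7 6)(8 10)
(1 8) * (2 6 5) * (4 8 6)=(1 6 5 2 4 8)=[0, 6, 4, 3, 8, 2, 5, 7, 1]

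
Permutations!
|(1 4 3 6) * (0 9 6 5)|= 7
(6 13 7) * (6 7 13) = (13) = [0, 1, 2, 3, 4, 5, 6, 7, 8, 9, 10, 11, 12, 13]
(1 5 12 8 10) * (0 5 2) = (0 5 12 8 10 1 2) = [5, 2, 0, 3, 4, 12, 6, 7, 10, 9, 1, 11, 8]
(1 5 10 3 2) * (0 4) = (0 4)(1 5 10 3 2) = [4, 5, 1, 2, 0, 10, 6, 7, 8, 9, 3]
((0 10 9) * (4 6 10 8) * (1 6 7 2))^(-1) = (0 9 10 6 1 2 7 4 8)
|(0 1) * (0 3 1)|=|(1 3)|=2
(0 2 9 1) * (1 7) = (0 2 9 7 1) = [2, 0, 9, 3, 4, 5, 6, 1, 8, 7]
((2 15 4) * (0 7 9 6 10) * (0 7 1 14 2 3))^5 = ((0 1 14 2 15 4 3)(6 10 7 9))^5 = (0 4 2 1 3 15 14)(6 10 7 9)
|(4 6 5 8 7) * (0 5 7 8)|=6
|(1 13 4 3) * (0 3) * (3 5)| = 6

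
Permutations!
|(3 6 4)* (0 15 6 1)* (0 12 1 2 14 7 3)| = |(0 15 6 4)(1 12)(2 14 7 3)| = 4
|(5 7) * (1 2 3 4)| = 4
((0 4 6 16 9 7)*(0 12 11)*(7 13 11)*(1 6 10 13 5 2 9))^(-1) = ((0 4 10 13 11)(1 6 16)(2 9 5)(7 12))^(-1) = (0 11 13 10 4)(1 16 6)(2 5 9)(7 12)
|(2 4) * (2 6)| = |(2 4 6)| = 3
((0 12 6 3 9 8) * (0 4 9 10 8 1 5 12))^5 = ((1 5 12 6 3 10 8 4 9))^5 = (1 10 5 8 12 4 6 9 3)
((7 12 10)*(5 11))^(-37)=(5 11)(7 10 12)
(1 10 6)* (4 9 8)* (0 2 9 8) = (0 2 9)(1 10 6)(4 8) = [2, 10, 9, 3, 8, 5, 1, 7, 4, 0, 6]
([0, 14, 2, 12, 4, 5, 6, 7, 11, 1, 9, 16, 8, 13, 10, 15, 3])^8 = [0, 1, 2, 11, 4, 5, 6, 7, 3, 9, 10, 12, 16, 13, 14, 15, 8]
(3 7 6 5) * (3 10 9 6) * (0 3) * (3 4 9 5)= [4, 1, 2, 7, 9, 10, 3, 0, 8, 6, 5]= (0 4 9 6 3 7)(5 10)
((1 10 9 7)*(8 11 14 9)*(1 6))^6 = (1 7 14 8)(6 9 11 10)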